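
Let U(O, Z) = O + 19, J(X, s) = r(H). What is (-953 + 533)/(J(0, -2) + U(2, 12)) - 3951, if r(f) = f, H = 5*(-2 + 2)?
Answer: -3971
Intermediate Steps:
H = 0 (H = 5*0 = 0)
J(X, s) = 0
U(O, Z) = 19 + O
(-953 + 533)/(J(0, -2) + U(2, 12)) - 3951 = (-953 + 533)/(0 + (19 + 2)) - 3951 = -420/(0 + 21) - 3951 = -420/21 - 3951 = -420*1/21 - 3951 = -20 - 3951 = -3971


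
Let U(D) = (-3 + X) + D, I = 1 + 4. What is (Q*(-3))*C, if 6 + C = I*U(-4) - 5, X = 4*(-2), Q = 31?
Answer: 7998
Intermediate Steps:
I = 5
X = -8
U(D) = -11 + D (U(D) = (-3 - 8) + D = -11 + D)
C = -86 (C = -6 + (5*(-11 - 4) - 5) = -6 + (5*(-15) - 5) = -6 + (-75 - 5) = -6 - 80 = -86)
(Q*(-3))*C = (31*(-3))*(-86) = -93*(-86) = 7998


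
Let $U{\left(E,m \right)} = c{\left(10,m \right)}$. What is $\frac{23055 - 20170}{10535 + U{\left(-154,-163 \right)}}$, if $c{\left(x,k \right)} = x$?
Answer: $\frac{577}{2109} \approx 0.27359$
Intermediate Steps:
$U{\left(E,m \right)} = 10$
$\frac{23055 - 20170}{10535 + U{\left(-154,-163 \right)}} = \frac{23055 - 20170}{10535 + 10} = \frac{2885}{10545} = 2885 \cdot \frac{1}{10545} = \frac{577}{2109}$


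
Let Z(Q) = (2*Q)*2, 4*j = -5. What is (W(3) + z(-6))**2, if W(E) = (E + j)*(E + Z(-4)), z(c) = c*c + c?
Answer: 841/16 ≈ 52.563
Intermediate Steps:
j = -5/4 (j = (1/4)*(-5) = -5/4 ≈ -1.2500)
Z(Q) = 4*Q
z(c) = c + c**2 (z(c) = c**2 + c = c + c**2)
W(E) = (-16 + E)*(-5/4 + E) (W(E) = (E - 5/4)*(E + 4*(-4)) = (-5/4 + E)*(E - 16) = (-5/4 + E)*(-16 + E) = (-16 + E)*(-5/4 + E))
(W(3) + z(-6))**2 = ((20 + 3**2 - 69/4*3) - 6*(1 - 6))**2 = ((20 + 9 - 207/4) - 6*(-5))**2 = (-91/4 + 30)**2 = (29/4)**2 = 841/16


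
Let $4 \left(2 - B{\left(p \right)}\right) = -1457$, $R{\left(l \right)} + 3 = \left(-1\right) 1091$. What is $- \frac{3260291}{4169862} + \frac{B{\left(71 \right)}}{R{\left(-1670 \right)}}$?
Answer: $- \frac{10187940623}{9123658056} \approx -1.1167$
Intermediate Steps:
$R{\left(l \right)} = -1094$ ($R{\left(l \right)} = -3 - 1091 = -1094$)
$B{\left(p \right)} = \frac{1465}{4}$ ($B{\left(p \right)} = 2 - - \frac{1457}{4} = 2 + \frac{1457}{4} = \frac{1465}{4}$)
$- \frac{3260291}{4169862} + \frac{B{\left(71 \right)}}{R{\left(-1670 \right)}} = - \frac{3260291}{4169862} + \frac{1465}{4 \left(-1094\right)} = \left(-3260291\right) \frac{1}{4169862} + \frac{1465}{4} \left(- \frac{1}{1094}\right) = - \frac{3260291}{4169862} - \frac{1465}{4376} = - \frac{10187940623}{9123658056}$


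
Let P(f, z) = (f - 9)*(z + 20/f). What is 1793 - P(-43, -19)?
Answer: 33575/43 ≈ 780.81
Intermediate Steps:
P(f, z) = (-9 + f)*(z + 20/f)
1793 - P(-43, -19) = 1793 - (20 - 180/(-43) - 9*(-19) - 43*(-19)) = 1793 - (20 - 180*(-1/43) + 171 + 817) = 1793 - (20 + 180/43 + 171 + 817) = 1793 - 1*43524/43 = 1793 - 43524/43 = 33575/43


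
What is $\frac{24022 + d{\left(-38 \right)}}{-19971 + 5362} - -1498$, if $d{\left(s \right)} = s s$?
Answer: $\frac{3122688}{2087} \approx 1496.3$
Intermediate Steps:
$d{\left(s \right)} = s^{2}$
$\frac{24022 + d{\left(-38 \right)}}{-19971 + 5362} - -1498 = \frac{24022 + \left(-38\right)^{2}}{-19971 + 5362} - -1498 = \frac{24022 + 1444}{-14609} + 1498 = 25466 \left(- \frac{1}{14609}\right) + 1498 = - \frac{3638}{2087} + 1498 = \frac{3122688}{2087}$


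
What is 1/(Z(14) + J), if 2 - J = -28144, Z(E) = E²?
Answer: 1/28342 ≈ 3.5283e-5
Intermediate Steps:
J = 28146 (J = 2 - 1*(-28144) = 2 + 28144 = 28146)
1/(Z(14) + J) = 1/(14² + 28146) = 1/(196 + 28146) = 1/28342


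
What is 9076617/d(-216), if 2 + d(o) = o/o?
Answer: -9076617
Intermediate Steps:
d(o) = -1 (d(o) = -2 + o/o = -2 + 1 = -1)
9076617/d(-216) = 9076617/(-1) = 9076617*(-1) = -9076617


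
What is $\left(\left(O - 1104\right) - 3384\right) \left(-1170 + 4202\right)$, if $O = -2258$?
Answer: $-20453872$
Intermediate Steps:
$\left(\left(O - 1104\right) - 3384\right) \left(-1170 + 4202\right) = \left(\left(-2258 - 1104\right) - 3384\right) \left(-1170 + 4202\right) = \left(-3362 - 3384\right) 3032 = \left(-6746\right) 3032 = -20453872$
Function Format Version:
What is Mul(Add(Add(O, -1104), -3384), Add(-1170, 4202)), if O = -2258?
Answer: -20453872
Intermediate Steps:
Mul(Add(Add(O, -1104), -3384), Add(-1170, 4202)) = Mul(Add(Add(-2258, -1104), -3384), Add(-1170, 4202)) = Mul(Add(-3362, -3384), 3032) = Mul(-6746, 3032) = -20453872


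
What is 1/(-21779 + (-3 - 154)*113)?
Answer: -1/39520 ≈ -2.5304e-5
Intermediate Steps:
1/(-21779 + (-3 - 154)*113) = 1/(-21779 - 157*113) = 1/(-21779 - 17741) = 1/(-39520) = -1/39520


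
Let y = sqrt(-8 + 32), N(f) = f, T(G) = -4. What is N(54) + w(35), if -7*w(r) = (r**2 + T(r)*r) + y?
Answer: -101 - 2*sqrt(6)/7 ≈ -101.70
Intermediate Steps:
y = 2*sqrt(6) (y = sqrt(24) = 2*sqrt(6) ≈ 4.8990)
w(r) = -2*sqrt(6)/7 - r**2/7 + 4*r/7 (w(r) = -((r**2 - 4*r) + 2*sqrt(6))/7 = -(r**2 - 4*r + 2*sqrt(6))/7 = -2*sqrt(6)/7 - r**2/7 + 4*r/7)
N(54) + w(35) = 54 + (-2*sqrt(6)/7 - 1/7*35**2 + (4/7)*35) = 54 + (-2*sqrt(6)/7 - 1/7*1225 + 20) = 54 + (-2*sqrt(6)/7 - 175 + 20) = 54 + (-155 - 2*sqrt(6)/7) = -101 - 2*sqrt(6)/7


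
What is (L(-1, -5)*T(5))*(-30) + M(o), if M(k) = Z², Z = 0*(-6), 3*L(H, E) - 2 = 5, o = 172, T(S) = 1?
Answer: -70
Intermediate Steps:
L(H, E) = 7/3 (L(H, E) = ⅔ + (⅓)*5 = ⅔ + 5/3 = 7/3)
Z = 0
M(k) = 0 (M(k) = 0² = 0)
(L(-1, -5)*T(5))*(-30) + M(o) = ((7/3)*1)*(-30) + 0 = (7/3)*(-30) + 0 = -70 + 0 = -70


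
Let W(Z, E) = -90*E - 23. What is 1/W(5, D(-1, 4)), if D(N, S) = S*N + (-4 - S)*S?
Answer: 1/3217 ≈ 0.00031085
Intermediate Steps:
D(N, S) = N*S + S*(-4 - S)
W(Z, E) = -23 - 90*E
1/W(5, D(-1, 4)) = 1/(-23 - 360*(-4 - 1 - 1*4)) = 1/(-23 - 360*(-4 - 1 - 4)) = 1/(-23 - 360*(-9)) = 1/(-23 - 90*(-36)) = 1/(-23 + 3240) = 1/3217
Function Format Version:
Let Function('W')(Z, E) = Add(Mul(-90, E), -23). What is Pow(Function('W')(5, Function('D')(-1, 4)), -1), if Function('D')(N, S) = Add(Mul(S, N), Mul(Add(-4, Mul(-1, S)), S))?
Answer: Rational(1, 3217) ≈ 0.00031085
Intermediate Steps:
Function('D')(N, S) = Add(Mul(N, S), Mul(S, Add(-4, Mul(-1, S))))
Function('W')(Z, E) = Add(-23, Mul(-90, E))
Pow(Function('W')(5, Function('D')(-1, 4)), -1) = Pow(Add(-23, Mul(-90, Mul(4, Add(-4, -1, Mul(-1, 4))))), -1) = Pow(Add(-23, Mul(-90, Mul(4, Add(-4, -1, -4)))), -1) = Pow(Add(-23, Mul(-90, Mul(4, -9))), -1) = Pow(Add(-23, Mul(-90, -36)), -1) = Pow(Add(-23, 3240), -1) = Pow(3217, -1) = Rational(1, 3217)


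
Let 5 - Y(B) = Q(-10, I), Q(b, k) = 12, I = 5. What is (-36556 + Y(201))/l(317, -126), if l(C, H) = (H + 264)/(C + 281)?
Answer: -475319/3 ≈ -1.5844e+5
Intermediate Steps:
l(C, H) = (264 + H)/(281 + C)
Y(B) = -7 (Y(B) = 5 - 1*12 = 5 - 12 = -7)
(-36556 + Y(201))/l(317, -126) = (-36556 - 7)/(((264 - 126)/(281 + 317))) = -36563/(138/598) = -36563/((1/598)*138) = -36563/3/13 = -36563*13/3 = -475319/3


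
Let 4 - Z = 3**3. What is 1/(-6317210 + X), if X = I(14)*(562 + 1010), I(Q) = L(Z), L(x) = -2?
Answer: -1/6320354 ≈ -1.5822e-7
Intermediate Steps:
Z = -23 (Z = 4 - 1*3**3 = 4 - 1*27 = 4 - 27 = -23)
I(Q) = -2
X = -3144 (X = -2*(562 + 1010) = -2*1572 = -3144)
1/(-6317210 + X) = 1/(-6317210 - 3144) = 1/(-6320354) = -1/6320354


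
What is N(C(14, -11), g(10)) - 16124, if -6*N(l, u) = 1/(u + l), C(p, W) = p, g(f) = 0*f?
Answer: -1354417/84 ≈ -16124.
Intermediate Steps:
g(f) = 0
N(l, u) = -1/(6*(l + u)) (N(l, u) = -1/(6*(u + l)) = -1/(6*(l + u)))
N(C(14, -11), g(10)) - 16124 = -1/(6*14 + 6*0) - 16124 = -1/(84 + 0) - 16124 = -1/84 - 16124 = -1354417/84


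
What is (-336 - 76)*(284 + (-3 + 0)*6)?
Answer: -109592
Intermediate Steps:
(-336 - 76)*(284 + (-3 + 0)*6) = -412*(284 - 3*6) = -412*(284 - 18) = -412*266 = -109592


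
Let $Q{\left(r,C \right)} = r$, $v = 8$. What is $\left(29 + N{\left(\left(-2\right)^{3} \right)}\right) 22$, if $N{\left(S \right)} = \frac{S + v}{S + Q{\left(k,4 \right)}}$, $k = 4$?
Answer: $638$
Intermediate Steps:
$N{\left(S \right)} = \frac{8 + S}{4 + S}$ ($N{\left(S \right)} = \frac{S + 8}{S + 4} = \frac{8 + S}{4 + S}$)
$\left(29 + N{\left(\left(-2\right)^{3} \right)}\right) 22 = \left(29 + \frac{8 + \left(-2\right)^{3}}{4 + \left(-2\right)^{3}}\right) 22 = \left(29 + \frac{8 - 8}{4 - 8}\right) 22 = \left(29 + \frac{1}{-4} \cdot 0\right) 22 = \left(29 - 0\right) 22 = \left(29 + 0\right) 22 = 29 \cdot 22 = 638$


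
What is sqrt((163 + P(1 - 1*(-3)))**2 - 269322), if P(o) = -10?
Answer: I*sqrt(245913) ≈ 495.9*I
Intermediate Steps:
sqrt((163 + P(1 - 1*(-3)))**2 - 269322) = sqrt((163 - 10)**2 - 269322) = sqrt(153**2 - 269322) = sqrt(23409 - 269322) = sqrt(-245913) = I*sqrt(245913)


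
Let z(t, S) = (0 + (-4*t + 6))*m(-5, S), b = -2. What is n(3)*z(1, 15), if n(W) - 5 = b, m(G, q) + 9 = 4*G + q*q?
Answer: 1176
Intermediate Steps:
m(G, q) = -9 + q² + 4*G (m(G, q) = -9 + (4*G + q*q) = -9 + (4*G + q²) = -9 + (q² + 4*G) = -9 + q² + 4*G)
z(t, S) = (-29 + S²)*(6 - 4*t) (z(t, S) = (0 + (-4*t + 6))*(-9 + S² + 4*(-5)) = (0 + (6 - 4*t))*(-9 + S² - 20) = (6 - 4*t)*(-29 + S²) = (-29 + S²)*(6 - 4*t))
n(W) = 3 (n(W) = 5 - 2 = 3)
n(3)*z(1, 15) = 3*(-2*(-29 + 15²)*(-3 + 2*1)) = 3*(-2*(-29 + 225)*(-3 + 2)) = 3*(-2*196*(-1)) = 3*392 = 1176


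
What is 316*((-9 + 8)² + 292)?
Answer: 92588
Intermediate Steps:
316*((-9 + 8)² + 292) = 316*((-1)² + 292) = 316*(1 + 292) = 316*293 = 92588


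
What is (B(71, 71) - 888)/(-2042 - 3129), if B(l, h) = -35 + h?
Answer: 852/5171 ≈ 0.16477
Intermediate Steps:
(B(71, 71) - 888)/(-2042 - 3129) = ((-35 + 71) - 888)/(-2042 - 3129) = (36 - 888)/(-5171) = -852*(-1/5171) = 852/5171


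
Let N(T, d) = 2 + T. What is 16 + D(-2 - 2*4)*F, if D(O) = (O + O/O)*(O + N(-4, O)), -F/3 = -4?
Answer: 1312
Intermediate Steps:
F = 12 (F = -3*(-4) = 12)
D(O) = (1 + O)*(-2 + O) (D(O) = (O + O/O)*(O + (2 - 4)) = (O + 1)*(O - 2) = (1 + O)*(-2 + O))
16 + D(-2 - 2*4)*F = 16 + (-2 + (-2 - 2*4)² - (-2 - 2*4))*12 = 16 + (-2 + (-2 - 8)² - (-2 - 8))*12 = 16 + (-2 + (-10)² - 1*(-10))*12 = 16 + (-2 + 100 + 10)*12 = 16 + 108*12 = 16 + 1296 = 1312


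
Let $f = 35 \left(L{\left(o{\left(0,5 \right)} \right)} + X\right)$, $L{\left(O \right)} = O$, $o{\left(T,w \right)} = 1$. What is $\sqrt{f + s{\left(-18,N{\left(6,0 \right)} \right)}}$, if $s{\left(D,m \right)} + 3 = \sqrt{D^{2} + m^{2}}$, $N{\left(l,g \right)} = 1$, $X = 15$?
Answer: $\sqrt{557 + 5 \sqrt{13}} \approx 23.98$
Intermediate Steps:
$s{\left(D,m \right)} = -3 + \sqrt{D^{2} + m^{2}}$
$f = 560$ ($f = 35 \left(1 + 15\right) = 35 \cdot 16 = 560$)
$\sqrt{f + s{\left(-18,N{\left(6,0 \right)} \right)}} = \sqrt{560 - \left(3 - \sqrt{\left(-18\right)^{2} + 1^{2}}\right)} = \sqrt{560 - \left(3 - \sqrt{324 + 1}\right)} = \sqrt{560 - \left(3 - \sqrt{325}\right)} = \sqrt{560 - \left(3 - 5 \sqrt{13}\right)} = \sqrt{557 + 5 \sqrt{13}}$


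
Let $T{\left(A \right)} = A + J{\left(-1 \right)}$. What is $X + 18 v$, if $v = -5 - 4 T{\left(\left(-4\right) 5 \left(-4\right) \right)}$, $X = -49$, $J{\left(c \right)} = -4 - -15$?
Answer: $-6691$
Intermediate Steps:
$J{\left(c \right)} = 11$ ($J{\left(c \right)} = -4 + 15 = 11$)
$T{\left(A \right)} = 11 + A$ ($T{\left(A \right)} = A + 11 = 11 + A$)
$v = -369$ ($v = -5 - 4 \left(11 + \left(-4\right) 5 \left(-4\right)\right) = -5 - 4 \left(11 - -80\right) = -5 - 4 \left(11 + 80\right) = -5 - 364 = -369$)
$X + 18 v = -49 + 18 \left(-369\right) = -49 - 6642 = -6691$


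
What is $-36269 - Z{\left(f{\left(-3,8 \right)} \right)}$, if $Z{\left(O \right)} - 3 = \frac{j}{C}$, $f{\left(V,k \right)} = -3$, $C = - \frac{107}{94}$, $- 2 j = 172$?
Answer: $- \frac{3889188}{107} \approx -36348.0$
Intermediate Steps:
$j = -86$ ($j = \left(- \frac{1}{2}\right) 172 = -86$)
$C = - \frac{107}{94}$ ($C = \left(-107\right) \frac{1}{94} = - \frac{107}{94} \approx -1.1383$)
$Z{\left(O \right)} = \frac{8405}{107}$ ($Z{\left(O \right)} = 3 - \frac{86}{- \frac{107}{94}} = 3 - - \frac{8084}{107} = 3 + \frac{8084}{107} = \frac{8405}{107}$)
$-36269 - Z{\left(f{\left(-3,8 \right)} \right)} = -36269 - \frac{8405}{107} = - \frac{3889188}{107}$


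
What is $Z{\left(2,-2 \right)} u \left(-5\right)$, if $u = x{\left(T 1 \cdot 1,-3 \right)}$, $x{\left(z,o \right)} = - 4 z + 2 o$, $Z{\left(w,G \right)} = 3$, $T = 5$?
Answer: $390$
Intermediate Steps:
$u = -26$ ($u = - 4 \cdot 5 \cdot 1 \cdot 1 + 2 \left(-3\right) = - 4 \cdot 5 \cdot 1 - 6 = \left(-4\right) 5 - 6 = -20 - 6 = -26$)
$Z{\left(2,-2 \right)} u \left(-5\right) = 3 \left(-26\right) \left(-5\right) = \left(-78\right) \left(-5\right) = 390$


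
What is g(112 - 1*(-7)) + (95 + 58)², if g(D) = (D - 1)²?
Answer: 37333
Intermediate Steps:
g(D) = (-1 + D)²
g(112 - 1*(-7)) + (95 + 58)² = (-1 + (112 - 1*(-7)))² + (95 + 58)² = (-1 + (112 + 7))² + 153² = (-1 + 119)² + 23409 = 118² + 23409 = 13924 + 23409 = 37333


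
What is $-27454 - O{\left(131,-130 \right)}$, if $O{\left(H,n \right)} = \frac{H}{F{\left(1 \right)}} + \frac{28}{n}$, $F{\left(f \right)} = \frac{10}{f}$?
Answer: $- \frac{714139}{26} \approx -27467.0$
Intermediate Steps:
$O{\left(H,n \right)} = \frac{28}{n} + \frac{H}{10}$ ($O{\left(H,n \right)} = \frac{H}{10 \cdot 1^{-1}} + \frac{28}{n} = \frac{H}{10 \cdot 1} + \frac{28}{n} = \frac{H}{10} + \frac{28}{n} = \frac{28}{n} + \frac{H}{10}$)
$-27454 - O{\left(131,-130 \right)} = -27454 - \left(\frac{28}{-130} + \frac{1}{10} \cdot 131\right) = -27454 - \left(28 \left(- \frac{1}{130}\right) + \frac{131}{10}\right) = -27454 - \left(- \frac{14}{65} + \frac{131}{10}\right) = -27454 - \frac{335}{26} = - \frac{714139}{26}$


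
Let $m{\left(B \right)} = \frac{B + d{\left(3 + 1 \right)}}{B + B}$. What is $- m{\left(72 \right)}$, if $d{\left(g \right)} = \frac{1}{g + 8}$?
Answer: $- \frac{865}{1728} \approx -0.50058$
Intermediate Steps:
$d{\left(g \right)} = \frac{1}{8 + g}$
$m{\left(B \right)} = \frac{\frac{1}{12} + B}{2 B}$ ($m{\left(B \right)} = \frac{B + \frac{1}{8 + \left(3 + 1\right)}}{B + B} = \frac{B + \frac{1}{8 + 4}}{2 B} = \left(B + \frac{1}{12}\right) \frac{1}{2 B} = \left(\frac{1}{12} + B\right) \frac{1}{2 B} = \frac{\frac{1}{12} + B}{2 B}$)
$- m{\left(72 \right)} = - \frac{1 + 12 \cdot 72}{24 \cdot 72} = - \frac{1 + 864}{24 \cdot 72} = - \frac{865}{24 \cdot 72} = \left(-1\right) \frac{865}{1728} = - \frac{865}{1728}$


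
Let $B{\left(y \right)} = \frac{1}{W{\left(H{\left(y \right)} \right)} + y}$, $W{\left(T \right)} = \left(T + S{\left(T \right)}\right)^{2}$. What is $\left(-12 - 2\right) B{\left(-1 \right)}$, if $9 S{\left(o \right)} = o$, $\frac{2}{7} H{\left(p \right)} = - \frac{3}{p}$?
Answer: $- \frac{63}{608} \approx -0.10362$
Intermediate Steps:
$H{\left(p \right)} = - \frac{21}{2 p}$ ($H{\left(p \right)} = \frac{7 \left(- \frac{3}{p}\right)}{2} = - \frac{21}{2 p}$)
$S{\left(o \right)} = \frac{o}{9}$
$W{\left(T \right)} = \frac{100 T^{2}}{81}$ ($W{\left(T \right)} = \left(T + \frac{T}{9}\right)^{2} = \left(\frac{10 T}{9}\right)^{2} = \frac{100 T^{2}}{81}$)
$B{\left(y \right)} = \frac{1}{y + \frac{1225}{9 y^{2}}}$ ($B{\left(y \right)} = \frac{1}{\frac{100 \left(- \frac{21}{2 y}\right)^{2}}{81} + y} = \frac{1}{\frac{100 \frac{441}{4 y^{2}}}{81} + y} = \frac{1}{\frac{1225}{9 y^{2}} + y} = \frac{1}{y + \frac{1225}{9 y^{2}}}$)
$\left(-12 - 2\right) B{\left(-1 \right)} = \left(-12 - 2\right) \frac{9 \left(-1\right)^{2}}{1225 + 9 \left(-1\right)^{3}} = - 14 \cdot 9 \cdot 1 \frac{1}{1225 + 9 \left(-1\right)} = - 14 \cdot 9 \cdot 1 \frac{1}{1225 - 9} = - 14 \cdot 9 \cdot 1 \cdot \frac{1}{1216} = \left(-14\right) \frac{9}{1216} = - \frac{63}{608}$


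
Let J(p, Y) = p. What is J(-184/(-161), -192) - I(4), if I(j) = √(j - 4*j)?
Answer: 8/7 - 2*I*√3 ≈ 1.1429 - 3.4641*I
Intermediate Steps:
I(j) = √3*√(-j) (I(j) = √(-3*j) = √3*√(-j))
J(-184/(-161), -192) - I(4) = -184/(-161) - √3*√(-1*4) = -184*(-1/161) - √3*√(-4) = 8/7 - √3*2*I = 8/7 - 2*I*√3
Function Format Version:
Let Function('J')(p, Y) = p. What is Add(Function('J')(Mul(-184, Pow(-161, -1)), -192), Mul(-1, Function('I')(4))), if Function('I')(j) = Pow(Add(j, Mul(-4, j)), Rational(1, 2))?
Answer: Add(Rational(8, 7), Mul(-2, I, Pow(3, Rational(1, 2)))) ≈ Add(1.1429, Mul(-3.4641, I))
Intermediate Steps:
Function('I')(j) = Mul(Pow(3, Rational(1, 2)), Pow(Mul(-1, j), Rational(1, 2))) (Function('I')(j) = Pow(Mul(-3, j), Rational(1, 2)) = Mul(Pow(3, Rational(1, 2)), Pow(Mul(-1, j), Rational(1, 2))))
Add(Function('J')(Mul(-184, Pow(-161, -1)), -192), Mul(-1, Function('I')(4))) = Add(Mul(-184, Pow(-161, -1)), Mul(-1, Mul(Pow(3, Rational(1, 2)), Pow(Mul(-1, 4), Rational(1, 2))))) = Add(Mul(-184, Rational(-1, 161)), Mul(-1, Mul(Pow(3, Rational(1, 2)), Pow(-4, Rational(1, 2))))) = Add(Rational(8, 7), Mul(-1, Mul(Pow(3, Rational(1, 2)), Mul(2, I)))) = Add(Rational(8, 7), Mul(-1, Mul(2, I, Pow(3, Rational(1, 2))))) = Add(Rational(8, 7), Mul(-2, I, Pow(3, Rational(1, 2))))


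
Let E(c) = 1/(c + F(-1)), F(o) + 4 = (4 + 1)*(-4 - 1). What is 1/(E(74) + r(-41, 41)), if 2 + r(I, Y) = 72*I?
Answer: -45/132929 ≈ -0.00033853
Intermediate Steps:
F(o) = -29 (F(o) = -4 + (4 + 1)*(-4 - 1) = -4 + 5*(-5) = -4 - 25 = -29)
r(I, Y) = -2 + 72*I
E(c) = 1/(-29 + c) (E(c) = 1/(c - 29) = 1/(-29 + c))
1/(E(74) + r(-41, 41)) = 1/(1/(-29 + 74) + (-2 + 72*(-41))) = 1/(1/45 + (-2 - 2952)) = 1/(1/45 - 2954) = 1/(-132929/45) = -45/132929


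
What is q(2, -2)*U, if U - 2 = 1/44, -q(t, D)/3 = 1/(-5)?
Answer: 267/220 ≈ 1.2136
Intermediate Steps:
q(t, D) = ⅗ (q(t, D) = -3/(-5) = -3*(-⅕) = ⅗)
U = 89/44 (U = 2 + 1/44 = 89/44 ≈ 2.0227)
q(2, -2)*U = (⅗)*(89/44) = 267/220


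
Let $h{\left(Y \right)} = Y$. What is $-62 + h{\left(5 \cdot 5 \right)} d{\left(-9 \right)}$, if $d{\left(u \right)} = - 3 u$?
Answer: $613$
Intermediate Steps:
$-62 + h{\left(5 \cdot 5 \right)} d{\left(-9 \right)} = -62 + 5 \cdot 5 \left(\left(-3\right) \left(-9\right)\right) = -62 + 25 \cdot 27 = -62 + 675 = 613$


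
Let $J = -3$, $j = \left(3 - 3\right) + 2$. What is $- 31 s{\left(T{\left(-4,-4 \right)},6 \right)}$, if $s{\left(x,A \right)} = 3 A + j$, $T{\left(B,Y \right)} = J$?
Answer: $-620$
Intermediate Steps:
$j = 2$ ($j = 0 + 2 = 2$)
$T{\left(B,Y \right)} = -3$
$s{\left(x,A \right)} = 2 + 3 A$ ($s{\left(x,A \right)} = 3 A + 2 = 2 + 3 A$)
$- 31 s{\left(T{\left(-4,-4 \right)},6 \right)} = - 31 \left(2 + 3 \cdot 6\right) = - 31 \left(2 + 18\right) = \left(-31\right) 20 = -620$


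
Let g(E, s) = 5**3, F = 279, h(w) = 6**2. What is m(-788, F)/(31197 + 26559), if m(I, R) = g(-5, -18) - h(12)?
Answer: 89/57756 ≈ 0.0015410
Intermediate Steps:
h(w) = 36
g(E, s) = 125
m(I, R) = 89 (m(I, R) = 125 - 1*36 = 125 - 36 = 89)
m(-788, F)/(31197 + 26559) = 89/(31197 + 26559) = 89/57756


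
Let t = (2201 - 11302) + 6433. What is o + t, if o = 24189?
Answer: 21521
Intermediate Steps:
t = -2668 (t = -9101 + 6433 = -2668)
o + t = 24189 - 2668 = 21521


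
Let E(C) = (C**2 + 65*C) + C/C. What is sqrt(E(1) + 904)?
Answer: sqrt(971) ≈ 31.161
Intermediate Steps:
E(C) = 1 + C**2 + 65*C (E(C) = (C**2 + 65*C) + 1 = 1 + C**2 + 65*C)
sqrt(E(1) + 904) = sqrt((1 + 1**2 + 65*1) + 904) = sqrt((1 + 1 + 65) + 904) = sqrt(67 + 904) = sqrt(971)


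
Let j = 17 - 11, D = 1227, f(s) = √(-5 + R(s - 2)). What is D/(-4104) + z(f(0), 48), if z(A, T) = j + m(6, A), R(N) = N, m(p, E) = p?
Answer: 16007/1368 ≈ 11.701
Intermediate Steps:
f(s) = √(-7 + s) (f(s) = √(-5 + (s - 2)) = √(-5 + (-2 + s)) = √(-7 + s))
j = 6
z(A, T) = 12 (z(A, T) = 6 + 6 = 12)
D/(-4104) + z(f(0), 48) = 1227/(-4104) + 12 = 1227*(-1/4104) + 12 = -409/1368 + 12 = 16007/1368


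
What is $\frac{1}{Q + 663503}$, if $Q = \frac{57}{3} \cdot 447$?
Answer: $\frac{1}{671996} \approx 1.4881 \cdot 10^{-6}$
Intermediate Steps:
$Q = 8493$ ($Q = 57 \cdot \frac{1}{3} \cdot 447 = 19 \cdot 447 = 8493$)
$\frac{1}{Q + 663503} = \frac{1}{8493 + 663503} = \frac{1}{671996}$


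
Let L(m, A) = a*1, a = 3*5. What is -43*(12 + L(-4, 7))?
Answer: -1161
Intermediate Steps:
a = 15
L(m, A) = 15 (L(m, A) = 15*1 = 15)
-43*(12 + L(-4, 7)) = -43*(12 + 15) = -43*27 = -1161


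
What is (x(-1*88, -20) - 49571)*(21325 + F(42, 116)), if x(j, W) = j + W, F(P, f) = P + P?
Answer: -1063577711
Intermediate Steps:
F(P, f) = 2*P
x(j, W) = W + j
(x(-1*88, -20) - 49571)*(21325 + F(42, 116)) = ((-20 - 1*88) - 49571)*(21325 + 2*42) = ((-20 - 88) - 49571)*(21325 + 84) = (-108 - 49571)*21409 = -49679*21409 = -1063577711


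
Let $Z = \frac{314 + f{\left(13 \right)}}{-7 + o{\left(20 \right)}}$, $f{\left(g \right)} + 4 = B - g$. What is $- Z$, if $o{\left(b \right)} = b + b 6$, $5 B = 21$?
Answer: $- \frac{1506}{665} \approx -2.2647$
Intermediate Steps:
$B = \frac{21}{5}$ ($B = \frac{1}{5} \cdot 21 = \frac{21}{5} \approx 4.2$)
$f{\left(g \right)} = \frac{1}{5} - g$ ($f{\left(g \right)} = -4 - \left(- \frac{21}{5} + g\right) = \frac{1}{5} - g$)
$o{\left(b \right)} = 7 b$ ($o{\left(b \right)} = b + 6 b = 7 b$)
$Z = \frac{1506}{665}$ ($Z = \frac{314 + \left(\frac{1}{5} - 13\right)}{-7 + 7 \cdot 20} = \frac{314 + \left(\frac{1}{5} - 13\right)}{-7 + 140} = \frac{314 - \frac{64}{5}}{133} = \frac{1506}{5} \cdot \frac{1}{133} = \frac{1506}{665} \approx 2.2647$)
$- Z = \left(-1\right) \frac{1506}{665} = - \frac{1506}{665}$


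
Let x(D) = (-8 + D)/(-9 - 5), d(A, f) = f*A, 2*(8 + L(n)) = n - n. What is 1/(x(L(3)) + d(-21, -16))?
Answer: 7/2360 ≈ 0.0029661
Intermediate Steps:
L(n) = -8 (L(n) = -8 + (n - n)/2 = -8 + (1/2)*0 = -8 + 0 = -8)
d(A, f) = A*f
x(D) = 4/7 - D/14 (x(D) = (-8 + D)/(-14) = (-8 + D)*(-1/14) = 4/7 - D/14)
1/(x(L(3)) + d(-21, -16)) = 1/((4/7 - 1/14*(-8)) - 21*(-16)) = 1/((4/7 + 4/7) + 336) = 1/(8/7 + 336) = 1/(2360/7) = 7/2360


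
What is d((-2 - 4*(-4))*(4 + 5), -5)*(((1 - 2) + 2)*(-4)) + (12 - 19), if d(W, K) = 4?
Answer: -23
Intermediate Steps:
d((-2 - 4*(-4))*(4 + 5), -5)*(((1 - 2) + 2)*(-4)) + (12 - 19) = 4*(((1 - 2) + 2)*(-4)) + (12 - 19) = 4*((-1 + 2)*(-4)) - 7 = 4*(1*(-4)) - 7 = 4*(-4) - 7 = -16 - 7 = -23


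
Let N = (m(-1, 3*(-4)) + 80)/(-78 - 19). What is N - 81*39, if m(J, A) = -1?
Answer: -306502/97 ≈ -3159.8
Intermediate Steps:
N = -79/97 (N = (-1 + 80)/(-78 - 19) = 79/(-97) = 79*(-1/97) = -79/97 ≈ -0.81443)
N - 81*39 = -79/97 - 81*39 = -79/97 - 3159 = -306502/97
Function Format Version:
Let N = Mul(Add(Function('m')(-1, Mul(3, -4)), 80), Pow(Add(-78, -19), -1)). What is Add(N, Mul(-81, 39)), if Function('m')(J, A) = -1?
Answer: Rational(-306502, 97) ≈ -3159.8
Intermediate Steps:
N = Rational(-79, 97) (N = Mul(Add(-1, 80), Pow(Add(-78, -19), -1)) = Mul(79, Pow(-97, -1)) = Mul(79, Rational(-1, 97)) = Rational(-79, 97) ≈ -0.81443)
Add(N, Mul(-81, 39)) = Add(Rational(-79, 97), Mul(-81, 39)) = Add(Rational(-79, 97), -3159) = Rational(-306502, 97)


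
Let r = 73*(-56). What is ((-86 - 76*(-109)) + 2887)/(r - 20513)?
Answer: -11085/24601 ≈ -0.45059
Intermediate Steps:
r = -4088
((-86 - 76*(-109)) + 2887)/(r - 20513) = ((-86 - 76*(-109)) + 2887)/(-4088 - 20513) = ((-86 + 8284) + 2887)/(-24601) = (8198 + 2887)*(-1/24601) = 11085*(-1/24601) = -11085/24601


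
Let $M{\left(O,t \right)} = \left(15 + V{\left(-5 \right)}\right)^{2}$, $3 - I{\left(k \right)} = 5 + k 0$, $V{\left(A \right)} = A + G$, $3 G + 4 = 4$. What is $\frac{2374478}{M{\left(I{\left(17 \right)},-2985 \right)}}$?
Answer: $\frac{1187239}{50} \approx 23745.0$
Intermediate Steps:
$G = 0$ ($G = - \frac{4}{3} + \frac{1}{3} \cdot 4 = - \frac{4}{3} + \frac{4}{3} = 0$)
$V{\left(A \right)} = A$ ($V{\left(A \right)} = A + 0 = A$)
$I{\left(k \right)} = -2$ ($I{\left(k \right)} = 3 - \left(5 + k 0\right) = 3 - \left(5 + 0\right) = 3 - 5 = -2$)
$M{\left(O,t \right)} = 100$ ($M{\left(O,t \right)} = \left(15 - 5\right)^{2} = 10^{2} = 100$)
$\frac{2374478}{M{\left(I{\left(17 \right)},-2985 \right)}} = \frac{2374478}{100} = 2374478 \cdot \frac{1}{100} = \frac{1187239}{50}$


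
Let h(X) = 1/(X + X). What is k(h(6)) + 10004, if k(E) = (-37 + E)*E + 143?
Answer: 1460725/144 ≈ 10144.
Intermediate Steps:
h(X) = 1/(2*X)
k(E) = 143 + E*(-37 + E) (k(E) = E*(-37 + E) + 143 = 143 + E*(-37 + E))
k(h(6)) + 10004 = (143 + ((½)/6)² - 37/(2*6)) + 10004 = (143 + ((½)*(⅙))² - 37/(2*6)) + 10004 = (143 + (1/12)² - 37*1/12) + 10004 = (143 + 1/144 - 37/12) + 10004 = 20149/144 + 10004 = 1460725/144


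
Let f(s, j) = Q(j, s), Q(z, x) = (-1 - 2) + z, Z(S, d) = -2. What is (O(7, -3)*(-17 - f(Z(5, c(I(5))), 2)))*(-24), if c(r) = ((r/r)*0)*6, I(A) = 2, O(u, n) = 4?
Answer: 1536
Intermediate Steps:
c(r) = 0 (c(r) = (1*0)*6 = 0*6 = 0)
Q(z, x) = -3 + z
f(s, j) = -3 + j
(O(7, -3)*(-17 - f(Z(5, c(I(5))), 2)))*(-24) = (4*(-17 - (-3 + 2)))*(-24) = (4*(-17 - 1*(-1)))*(-24) = (4*(-17 + 1))*(-24) = (4*(-16))*(-24) = -64*(-24) = 1536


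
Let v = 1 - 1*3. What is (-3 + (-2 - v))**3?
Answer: -27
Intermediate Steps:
v = -2 (v = 1 - 3 = -2)
(-3 + (-2 - v))**3 = (-3 + (-2 - 1*(-2)))**3 = (-3 + (-2 + 2))**3 = (-3 + 0)**3 = (-3)**3 = -27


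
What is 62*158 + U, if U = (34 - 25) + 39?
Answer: 9844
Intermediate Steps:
U = 48 (U = 9 + 39 = 48)
62*158 + U = 62*158 + 48 = 9796 + 48 = 9844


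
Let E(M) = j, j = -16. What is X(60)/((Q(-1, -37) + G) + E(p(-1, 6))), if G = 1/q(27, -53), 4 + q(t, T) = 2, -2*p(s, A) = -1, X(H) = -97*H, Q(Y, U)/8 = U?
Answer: 2328/125 ≈ 18.624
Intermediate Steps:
Q(Y, U) = 8*U
p(s, A) = ½ (p(s, A) = -½*(-1) = ½)
q(t, T) = -2 (q(t, T) = -4 + 2 = -2)
E(M) = -16
G = -½ (G = 1/(-2) = -½ ≈ -0.50000)
X(60)/((Q(-1, -37) + G) + E(p(-1, 6))) = (-97*60)/((8*(-37) - ½) - 16) = -5820/((-296 - ½) - 16) = -5820/(-593/2 - 16) = -5820/(-625/2) = -5820*(-2/625) = 2328/125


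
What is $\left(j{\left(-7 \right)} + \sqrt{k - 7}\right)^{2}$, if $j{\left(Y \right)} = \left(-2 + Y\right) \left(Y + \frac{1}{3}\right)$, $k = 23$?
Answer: $4096$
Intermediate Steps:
$j{\left(Y \right)} = \left(-2 + Y\right) \left(\frac{1}{3} + Y\right)$ ($j{\left(Y \right)} = \left(-2 + Y\right) \left(Y + \frac{1}{3}\right) = \left(-2 + Y\right) \left(\frac{1}{3} + Y\right)$)
$\left(j{\left(-7 \right)} + \sqrt{k - 7}\right)^{2} = \left(\left(- \frac{2}{3} + \left(-7\right)^{2} - - \frac{35}{3}\right) + \sqrt{23 - 7}\right)^{2} = \left(\left(- \frac{2}{3} + 49 + \frac{35}{3}\right) + \sqrt{16}\right)^{2} = \left(60 + 4\right)^{2} = 64^{2} = 4096$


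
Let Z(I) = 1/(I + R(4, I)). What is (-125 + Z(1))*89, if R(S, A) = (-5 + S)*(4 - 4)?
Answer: -11036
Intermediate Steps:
R(S, A) = 0 (R(S, A) = (-5 + S)*0 = 0)
Z(I) = 1/I (Z(I) = 1/(I + 0) = 1/I)
(-125 + Z(1))*89 = (-125 + 1/1)*89 = (-125 + 1)*89 = -124*89 = -11036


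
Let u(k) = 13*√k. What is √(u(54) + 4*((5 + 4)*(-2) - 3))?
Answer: √(-84 + 39*√6) ≈ 3.3956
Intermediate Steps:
√(u(54) + 4*((5 + 4)*(-2) - 3)) = √(13*√54 + 4*((5 + 4)*(-2) - 3)) = √(13*(3*√6) + 4*(9*(-2) - 3)) = √(39*√6 + 4*(-18 - 3)) = √(39*√6 + 4*(-21)) = √(39*√6 - 84) = √(-84 + 39*√6)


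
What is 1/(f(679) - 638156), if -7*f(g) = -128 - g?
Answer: -7/4466285 ≈ -1.5673e-6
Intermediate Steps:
f(g) = 128/7 + g/7 (f(g) = -(-128 - g)/7 = 128/7 + g/7)
1/(f(679) - 638156) = 1/((128/7 + (1/7)*679) - 638156) = 1/((128/7 + 97) - 638156) = 1/(807/7 - 638156) = 1/(-4466285/7) = -7/4466285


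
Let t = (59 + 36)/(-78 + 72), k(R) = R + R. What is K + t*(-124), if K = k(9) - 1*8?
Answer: 5920/3 ≈ 1973.3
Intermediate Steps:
k(R) = 2*R
t = -95/6 (t = 95/(-6) = 95*(-⅙) = -95/6 ≈ -15.833)
K = 10 (K = 2*9 - 1*8 = 18 - 8 = 10)
K + t*(-124) = 10 - 95/6*(-124) = 10 + 5890/3 = 5920/3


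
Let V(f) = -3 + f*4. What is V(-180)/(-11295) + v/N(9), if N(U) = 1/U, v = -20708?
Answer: -701690339/3765 ≈ -1.8637e+5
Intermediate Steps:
V(f) = -3 + 4*f
V(-180)/(-11295) + v/N(9) = (-3 + 4*(-180))/(-11295) - 20708/(1/9) = (-3 - 720)*(-1/11295) - 20708/⅑ = -723*(-1/11295) - 20708*9 = 241/3765 - 186372 = -701690339/3765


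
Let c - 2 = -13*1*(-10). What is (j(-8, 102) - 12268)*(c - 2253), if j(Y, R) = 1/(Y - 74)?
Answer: 2133677217/82 ≈ 2.6020e+7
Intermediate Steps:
j(Y, R) = 1/(-74 + Y)
c = 132 (c = 2 - 13*1*(-10) = 2 - 13*(-10) = 2 + 130 = 132)
(j(-8, 102) - 12268)*(c - 2253) = (1/(-74 - 8) - 12268)*(132 - 2253) = (1/(-82) - 12268)*(-2121) = (-1/82 - 12268)*(-2121) = -1005977/82*(-2121) = 2133677217/82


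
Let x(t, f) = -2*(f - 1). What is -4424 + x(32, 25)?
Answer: -4472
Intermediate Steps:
x(t, f) = 2 - 2*f (x(t, f) = -2*(-1 + f) = 2 - 2*f)
-4424 + x(32, 25) = -4424 + (2 - 2*25) = -4424 + (2 - 50) = -4424 - 48 = -4472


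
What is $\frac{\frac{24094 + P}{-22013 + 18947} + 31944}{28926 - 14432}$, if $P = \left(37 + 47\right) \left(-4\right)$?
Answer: $\frac{6994039}{3174186} \approx 2.2034$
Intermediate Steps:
$P = -336$ ($P = 84 \left(-4\right) = -336$)
$\frac{\frac{24094 + P}{-22013 + 18947} + 31944}{28926 - 14432} = \frac{\frac{24094 - 336}{-22013 + 18947} + 31944}{28926 - 14432} = \frac{\frac{23758}{-3066} + 31944}{14494} = \left(23758 \left(- \frac{1}{3066}\right) + 31944\right) \frac{1}{14494} = \left(- \frac{1697}{219} + 31944\right) \frac{1}{14494} = \frac{6994039}{219} \cdot \frac{1}{14494} = \frac{6994039}{3174186}$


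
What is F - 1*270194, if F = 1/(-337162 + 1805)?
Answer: -90611449259/335357 ≈ -2.7019e+5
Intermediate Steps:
F = -1/335357 (F = 1/(-335357) = -1/335357 ≈ -2.9819e-6)
F - 1*270194 = -1/335357 - 1*270194 = -1/335357 - 270194 = -90611449259/335357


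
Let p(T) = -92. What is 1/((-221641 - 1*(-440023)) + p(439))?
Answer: 1/218290 ≈ 4.5811e-6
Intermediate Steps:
1/((-221641 - 1*(-440023)) + p(439)) = 1/((-221641 - 1*(-440023)) - 92) = 1/((-221641 + 440023) - 92) = 1/(218382 - 92) = 1/218290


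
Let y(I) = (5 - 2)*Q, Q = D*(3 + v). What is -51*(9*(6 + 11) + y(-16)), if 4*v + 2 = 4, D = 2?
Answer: -8874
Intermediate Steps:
v = ½ (v = -½ + (¼)*4 = -½ + 1 = ½ ≈ 0.50000)
Q = 7 (Q = 2*(3 + ½) = 2*(7/2) = 7)
y(I) = 21 (y(I) = (5 - 2)*7 = 3*7 = 21)
-51*(9*(6 + 11) + y(-16)) = -51*(9*(6 + 11) + 21) = -51*(9*17 + 21) = -51*(153 + 21) = -51*174 = -8874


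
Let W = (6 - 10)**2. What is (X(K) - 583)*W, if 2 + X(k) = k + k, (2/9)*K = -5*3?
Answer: -11520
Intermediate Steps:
K = -135/2 (K = 9*(-5*3)/2 = (9/2)*(-15) = -135/2 ≈ -67.500)
X(k) = -2 + 2*k (X(k) = -2 + (k + k) = -2 + 2*k)
W = 16 (W = (-4)**2 = 16)
(X(K) - 583)*W = ((-2 + 2*(-135/2)) - 583)*16 = ((-2 - 135) - 583)*16 = (-137 - 583)*16 = -720*16 = -11520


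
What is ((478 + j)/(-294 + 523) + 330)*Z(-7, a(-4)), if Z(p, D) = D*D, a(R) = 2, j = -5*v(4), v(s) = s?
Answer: 1328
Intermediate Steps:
j = -20 (j = -5*4 = -20)
Z(p, D) = D**2
((478 + j)/(-294 + 523) + 330)*Z(-7, a(-4)) = ((478 - 20)/(-294 + 523) + 330)*2**2 = (458/229 + 330)*4 = (458*(1/229) + 330)*4 = (2 + 330)*4 = 332*4 = 1328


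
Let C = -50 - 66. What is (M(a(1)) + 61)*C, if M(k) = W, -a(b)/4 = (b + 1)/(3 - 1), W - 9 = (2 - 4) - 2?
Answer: -7656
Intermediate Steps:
C = -116
W = 5 (W = 9 + ((2 - 4) - 2) = 9 + (-2 - 2) = 9 - 4 = 5)
a(b) = -2 - 2*b (a(b) = -4*(b + 1)/(3 - 1) = -4*(1 + b)/2 = -4*(½ + b/2) = -2 - 2*b)
M(k) = 5
(M(a(1)) + 61)*C = (5 + 61)*(-116) = 66*(-116) = -7656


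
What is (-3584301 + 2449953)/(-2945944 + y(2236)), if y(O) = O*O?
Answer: -94529/171146 ≈ -0.55233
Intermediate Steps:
y(O) = O**2
(-3584301 + 2449953)/(-2945944 + y(2236)) = (-3584301 + 2449953)/(-2945944 + 2236**2) = -1134348/(-2945944 + 4999696) = -1134348/2053752 = -1134348*1/2053752 = -94529/171146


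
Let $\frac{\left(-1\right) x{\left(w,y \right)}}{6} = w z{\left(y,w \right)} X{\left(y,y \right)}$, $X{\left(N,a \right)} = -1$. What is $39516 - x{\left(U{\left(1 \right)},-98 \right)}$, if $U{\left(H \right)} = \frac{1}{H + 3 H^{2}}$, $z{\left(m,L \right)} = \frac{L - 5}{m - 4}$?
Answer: $\frac{10748333}{272} \approx 39516.0$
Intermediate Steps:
$z{\left(m,L \right)} = \frac{-5 + L}{-4 + m}$
$x{\left(w,y \right)} = \frac{6 w \left(-5 + w\right)}{-4 + y}$ ($x{\left(w,y \right)} = - 6 w \frac{-5 + w}{-4 + y} \left(-1\right) = - 6 \frac{w \left(-5 + w\right)}{-4 + y} \left(-1\right) = - 6 \left(- \frac{w \left(-5 + w\right)}{-4 + y}\right) = \frac{6 w \left(-5 + w\right)}{-4 + y}$)
$39516 - x{\left(U{\left(1 \right)},-98 \right)} = 39516 - \frac{6 \frac{1}{1 \left(1 + 3 \cdot 1\right)} \left(-5 + \frac{1}{1 \left(1 + 3 \cdot 1\right)}\right)}{-4 - 98} = 39516 - \frac{6 \cdot 1 \frac{1}{1 + 3} \left(-5 + 1 \frac{1}{1 + 3}\right)}{-102} = 39516 - 6 \cdot 1 \cdot \frac{1}{4} \left(- \frac{1}{102}\right) \left(-5 + 1 \cdot \frac{1}{4}\right) = 39516 - 6 \cdot \frac{1}{4} \left(- \frac{1}{102}\right) \left(-5 + \frac{1}{4}\right) = 39516 - 6 \cdot \frac{1}{4} \left(- \frac{1}{102}\right) \left(- \frac{19}{4}\right) = 39516 - \frac{19}{272} = \frac{10748333}{272}$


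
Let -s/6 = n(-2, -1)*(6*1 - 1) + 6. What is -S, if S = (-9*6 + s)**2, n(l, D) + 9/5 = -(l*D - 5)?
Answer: -15876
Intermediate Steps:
n(l, D) = 16/5 - D*l (n(l, D) = -9/5 - (l*D - 5) = -9/5 - (D*l - 5) = -9/5 - (-5 + D*l) = -9/5 + (5 - D*l) = 16/5 - D*l)
s = -72 (s = -6*((16/5 - 1*(-1)*(-2))*(6*1 - 1) + 6) = -6*((16/5 - 2)*(6 - 1) + 6) = -6*((6/5)*5 + 6) = -6*(6 + 6) = -6*12 = -72)
S = 15876 (S = (-9*6 - 72)**2 = (-54 - 72)**2 = (-126)**2 = 15876)
-S = -1*15876 = -15876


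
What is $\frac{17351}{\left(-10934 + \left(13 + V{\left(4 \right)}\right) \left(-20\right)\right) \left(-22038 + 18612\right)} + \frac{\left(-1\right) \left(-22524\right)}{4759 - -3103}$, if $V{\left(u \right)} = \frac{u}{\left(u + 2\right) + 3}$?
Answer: $\frac{1296948374847}{452628280852} \approx 2.8654$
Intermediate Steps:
$V{\left(u \right)} = \frac{u}{5 + u}$ ($V{\left(u \right)} = \frac{u}{\left(2 + u\right) + 3} = \frac{u}{5 + u}$)
$\frac{17351}{\left(-10934 + \left(13 + V{\left(4 \right)}\right) \left(-20\right)\right) \left(-22038 + 18612\right)} + \frac{\left(-1\right) \left(-22524\right)}{4759 - -3103} = \frac{17351}{\left(-10934 + \left(13 + \frac{4}{5 + 4}\right) \left(-20\right)\right) \left(-22038 + 18612\right)} + \frac{\left(-1\right) \left(-22524\right)}{4759 - -3103} = \frac{17351}{\left(-10934 + \left(13 + \frac{4}{9}\right) \left(-20\right)\right) \left(-3426\right)} + \frac{22524}{4759 + 3103} = \frac{17351}{\left(-10934 + \left(13 + 4 \cdot \frac{1}{9}\right) \left(-20\right)\right) \left(-3426\right)} + \frac{22524}{7862} = \frac{17351}{\left(-10934 + \left(13 + \frac{4}{9}\right) \left(-20\right)\right) \left(-3426\right)} + 22524 \cdot \frac{1}{7862} = \frac{17351}{\left(-10934 + \frac{121}{9} \left(-20\right)\right) \left(-3426\right)} + \frac{11262}{3931} = \frac{17351}{\left(-10934 - \frac{2420}{9}\right) \left(-3426\right)} + \frac{11262}{3931} = \frac{17351}{\left(- \frac{100826}{9}\right) \left(-3426\right)} + \frac{11262}{3931} = \frac{17351}{\frac{115143292}{3}} + \frac{11262}{3931} = 17351 \cdot \frac{3}{115143292} + \frac{11262}{3931} = \frac{52053}{115143292} + \frac{11262}{3931} = \frac{1296948374847}{452628280852}$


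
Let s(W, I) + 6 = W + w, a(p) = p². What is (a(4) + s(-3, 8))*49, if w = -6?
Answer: 49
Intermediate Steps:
s(W, I) = -12 + W (s(W, I) = -6 + (W - 6) = -6 + (-6 + W) = -12 + W)
(a(4) + s(-3, 8))*49 = (4² + (-12 - 3))*49 = (16 - 15)*49 = 1*49 = 49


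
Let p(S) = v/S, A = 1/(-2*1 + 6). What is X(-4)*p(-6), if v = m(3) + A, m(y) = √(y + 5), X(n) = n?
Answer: ⅙ + 4*√2/3 ≈ 2.0523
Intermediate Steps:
m(y) = √(5 + y)
A = ¼ (A = 1/(-2 + 6) = 1/4 = ¼ ≈ 0.25000)
v = ¼ + 2*√2 (v = √(5 + 3) + ¼ = √8 + ¼ = 2*√2 + ¼ = ¼ + 2*√2 ≈ 3.0784)
p(S) = (¼ + 2*√2)/S
X(-4)*p(-6) = -(1 + 8*√2)/(-6) = -(-1)*(1 + 8*√2)/6 = -4*(-1/24 - √2/3) = ⅙ + 4*√2/3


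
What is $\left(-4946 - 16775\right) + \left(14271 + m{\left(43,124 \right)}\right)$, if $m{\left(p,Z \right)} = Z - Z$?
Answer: $-7450$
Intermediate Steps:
$m{\left(p,Z \right)} = 0$
$\left(-4946 - 16775\right) + \left(14271 + m{\left(43,124 \right)}\right) = \left(-4946 - 16775\right) + \left(14271 + 0\right) = -21721 + 14271 = -7450$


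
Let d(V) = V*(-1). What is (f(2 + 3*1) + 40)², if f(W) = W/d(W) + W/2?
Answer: 6889/4 ≈ 1722.3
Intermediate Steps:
d(V) = -V
f(W) = -1 + W/2 (f(W) = W/((-W)) + W/2 = W*(-1/W) + W*(½) = -1 + W/2)
(f(2 + 3*1) + 40)² = ((-1 + (2 + 3*1)/2) + 40)² = ((-1 + (2 + 3)/2) + 40)² = ((-1 + (½)*5) + 40)² = ((-1 + 5/2) + 40)² = (3/2 + 40)² = (83/2)² = 6889/4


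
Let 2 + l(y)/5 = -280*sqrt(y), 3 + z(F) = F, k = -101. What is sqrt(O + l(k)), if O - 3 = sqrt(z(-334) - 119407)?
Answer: sqrt(-7 - 1400*I*sqrt(101) + 8*I*sqrt(1871)) ≈ 82.815 - 82.858*I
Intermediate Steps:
z(F) = -3 + F
O = 3 + 8*I*sqrt(1871) (O = 3 + sqrt((-3 - 334) - 119407) = 3 + sqrt(-337 - 119407) = 3 + sqrt(-119744) = 3 + 8*I*sqrt(1871) ≈ 3.0 + 346.04*I)
l(y) = -10 - 1400*sqrt(y) (l(y) = -10 + 5*(-280*sqrt(y)) = -10 - 1400*sqrt(y))
sqrt(O + l(k)) = sqrt((3 + 8*I*sqrt(1871)) + (-10 - 1400*I*sqrt(101))) = sqrt(-7 - 1400*I*sqrt(101) + 8*I*sqrt(1871))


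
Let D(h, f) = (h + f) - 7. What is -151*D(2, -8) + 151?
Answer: 2114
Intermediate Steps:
D(h, f) = -7 + f + h (D(h, f) = (f + h) - 7 = -7 + f + h)
-151*D(2, -8) + 151 = -151*(-7 - 8 + 2) + 151 = -151*(-13) + 151 = 1963 + 151 = 2114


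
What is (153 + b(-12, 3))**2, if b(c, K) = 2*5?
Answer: 26569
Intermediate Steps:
b(c, K) = 10
(153 + b(-12, 3))**2 = (153 + 10)**2 = 163**2 = 26569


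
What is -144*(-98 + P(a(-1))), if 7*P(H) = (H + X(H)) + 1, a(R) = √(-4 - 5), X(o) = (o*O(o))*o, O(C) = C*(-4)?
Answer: 98640/7 - 15984*I/7 ≈ 14091.0 - 2283.4*I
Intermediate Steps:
O(C) = -4*C
X(o) = -4*o³ (X(o) = (o*(-4*o))*o = (-4*o²)*o = -4*o³)
a(R) = 3*I (a(R) = √(-9) = 3*I)
P(H) = ⅐ - 4*H³/7 + H/7 (P(H) = ((H - 4*H³) + 1)/7 = (1 + H - 4*H³)/7 = ⅐ - 4*H³/7 + H/7)
-144*(-98 + P(a(-1))) = -144*(-98 + (⅐ - 4*(-27*I)/7 + (3*I)/7)) = -144*(-98 + (⅐ - (-108)*I/7 + 3*I/7)) = -144*(-98 + (⅐ + 108*I/7 + 3*I/7)) = -144*(-98 + (⅐ + 111*I/7)) = -144*(-685/7 + 111*I/7) = 98640/7 - 15984*I/7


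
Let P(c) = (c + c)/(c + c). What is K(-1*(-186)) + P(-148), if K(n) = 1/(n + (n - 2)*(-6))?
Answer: 917/918 ≈ 0.99891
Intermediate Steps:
P(c) = 1 (P(c) = (2*c)/((2*c)) = (2*c)*(1/(2*c)) = 1)
K(n) = 1/(12 - 5*n) (K(n) = 1/(n + (-2 + n)*(-6)) = 1/(n + (12 - 6*n)) = 1/(12 - 5*n))
K(-1*(-186)) + P(-148) = -1/(-12 + 5*(-1*(-186))) + 1 = -1/(-12 + 5*186) + 1 = -1/(-12 + 930) + 1 = -1/918 + 1 = 917/918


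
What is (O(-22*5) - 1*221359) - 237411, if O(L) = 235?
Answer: -458535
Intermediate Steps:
(O(-22*5) - 1*221359) - 237411 = (235 - 1*221359) - 237411 = (235 - 221359) - 237411 = -221124 - 237411 = -458535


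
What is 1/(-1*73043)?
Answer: -1/73043 ≈ -1.3691e-5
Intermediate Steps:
1/(-1*73043) = 1/(-73043) = -1/73043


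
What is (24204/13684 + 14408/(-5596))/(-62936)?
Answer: 3857093/301210374344 ≈ 1.2805e-5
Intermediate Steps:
(24204/13684 + 14408/(-5596))/(-62936) = (24204*(1/13684) + 14408*(-1/5596))*(-1/62936) = (6051/3421 - 3602/1399)*(-1/62936) = -3857093/4785979*(-1/62936) = 3857093/301210374344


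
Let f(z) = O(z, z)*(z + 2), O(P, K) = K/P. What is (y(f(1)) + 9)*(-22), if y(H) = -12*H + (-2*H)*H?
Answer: 990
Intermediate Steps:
f(z) = 2 + z (f(z) = (z/z)*(z + 2) = 1*(2 + z) = 2 + z)
y(H) = -12*H - 2*H²
(y(f(1)) + 9)*(-22) = (-2*(2 + 1)*(6 + (2 + 1)) + 9)*(-22) = (-2*3*(6 + 3) + 9)*(-22) = (-2*3*9 + 9)*(-22) = (-54 + 9)*(-22) = -45*(-22) = 990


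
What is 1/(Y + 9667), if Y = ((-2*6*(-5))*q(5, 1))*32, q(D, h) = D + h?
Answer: 1/21187 ≈ 4.7199e-5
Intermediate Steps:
Y = 11520 (Y = ((-2*6*(-5))*(5 + 1))*32 = (-12*(-5)*6)*32 = (60*6)*32 = 360*32 = 11520)
1/(Y + 9667) = 1/(11520 + 9667) = 1/21187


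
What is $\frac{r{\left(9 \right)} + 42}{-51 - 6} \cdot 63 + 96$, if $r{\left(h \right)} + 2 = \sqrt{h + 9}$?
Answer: $\frac{984}{19} - \frac{63 \sqrt{2}}{19} \approx 47.1$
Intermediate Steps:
$r{\left(h \right)} = -2 + \sqrt{9 + h}$ ($r{\left(h \right)} = -2 + \sqrt{h + 9} = -2 + \sqrt{9 + h}$)
$\frac{r{\left(9 \right)} + 42}{-51 - 6} \cdot 63 + 96 = \frac{\left(-2 + \sqrt{9 + 9}\right) + 42}{-51 - 6} \cdot 63 + 96 = \frac{\left(-2 + \sqrt{18}\right) + 42}{-57} \cdot 63 + 96 = \left(\left(-2 + 3 \sqrt{2}\right) + 42\right) \left(- \frac{1}{57}\right) 63 + 96 = \left(40 + 3 \sqrt{2}\right) \left(- \frac{1}{57}\right) 63 + 96 = \left(- \frac{40}{57} - \frac{\sqrt{2}}{19}\right) 63 + 96 = \left(- \frac{840}{19} - \frac{63 \sqrt{2}}{19}\right) + 96 = \frac{984}{19} - \frac{63 \sqrt{2}}{19}$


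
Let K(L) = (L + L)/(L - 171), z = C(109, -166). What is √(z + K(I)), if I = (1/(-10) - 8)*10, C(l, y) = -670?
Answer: I*√131194/14 ≈ 25.872*I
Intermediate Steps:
z = -670
I = -81 (I = (-⅒ - 8)*10 = -81/10*10 = -81)
K(L) = 2*L/(-171 + L) (K(L) = (2*L)/(-171 + L) = 2*L/(-171 + L))
√(z + K(I)) = √(-670 + 2*(-81)/(-171 - 81)) = √(-670 + 2*(-81)/(-252)) = √(-670 + 2*(-81)*(-1/252)) = √(-670 + 9/14) = √(-9371/14) = I*√131194/14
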